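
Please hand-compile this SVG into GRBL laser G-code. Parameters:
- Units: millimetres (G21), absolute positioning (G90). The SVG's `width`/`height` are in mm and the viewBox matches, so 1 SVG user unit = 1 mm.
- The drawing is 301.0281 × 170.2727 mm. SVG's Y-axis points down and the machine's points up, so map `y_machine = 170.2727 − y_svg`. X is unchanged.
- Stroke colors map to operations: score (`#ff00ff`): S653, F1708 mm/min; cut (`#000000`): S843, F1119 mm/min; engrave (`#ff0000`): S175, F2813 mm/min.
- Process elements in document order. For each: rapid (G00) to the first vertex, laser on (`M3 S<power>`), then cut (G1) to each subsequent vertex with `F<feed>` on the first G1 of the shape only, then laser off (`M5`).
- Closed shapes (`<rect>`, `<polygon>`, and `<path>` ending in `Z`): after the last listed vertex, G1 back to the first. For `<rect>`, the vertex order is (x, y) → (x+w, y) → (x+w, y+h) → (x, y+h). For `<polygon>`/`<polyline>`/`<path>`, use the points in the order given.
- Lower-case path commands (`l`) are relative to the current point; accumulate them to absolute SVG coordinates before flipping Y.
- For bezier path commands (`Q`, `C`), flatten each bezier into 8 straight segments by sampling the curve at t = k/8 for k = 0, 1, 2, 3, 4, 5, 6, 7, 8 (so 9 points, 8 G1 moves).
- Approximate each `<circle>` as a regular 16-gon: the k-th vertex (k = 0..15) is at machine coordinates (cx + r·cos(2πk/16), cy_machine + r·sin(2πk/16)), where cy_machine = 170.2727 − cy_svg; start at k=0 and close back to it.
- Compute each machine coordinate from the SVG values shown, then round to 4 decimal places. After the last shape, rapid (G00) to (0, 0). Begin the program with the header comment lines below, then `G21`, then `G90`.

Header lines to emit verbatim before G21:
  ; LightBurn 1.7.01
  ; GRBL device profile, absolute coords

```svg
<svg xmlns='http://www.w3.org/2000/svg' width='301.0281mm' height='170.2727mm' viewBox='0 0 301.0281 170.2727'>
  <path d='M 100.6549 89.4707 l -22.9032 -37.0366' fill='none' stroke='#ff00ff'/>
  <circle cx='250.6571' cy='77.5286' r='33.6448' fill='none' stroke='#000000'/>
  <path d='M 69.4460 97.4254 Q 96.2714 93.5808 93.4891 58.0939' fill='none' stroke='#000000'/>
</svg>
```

Since the viewBox matches the mm dimensions, user units are millimetres directly. The only transform is the Y-flip y_m = 170.2727 − y_svg.

Shape 1 is a line segment drawn with `<path>`. Its stroke #ff00ff means score at S653, F1708. After flipping Y the toolpath is (100.6549,80.8020) → (77.7517,117.8386).

Shape 2 is a circle drawn with `<circle>`. Its stroke #000000 means cut at S843, F1119. After flipping Y the toolpath is (284.3019,92.7441) → (281.7408,105.6194) → (274.4476,116.5346) → (263.5324,123.8278) → (250.6571,126.3889) → (237.7818,123.8278) → (226.8666,116.5346) → (219.5734,105.6194) → (217.0123,92.7441) → (219.5734,79.8688) → (226.8666,68.9536) → (237.7818,61.6604) → (250.6571,59.0993) → (263.5324,61.6604) → (274.4476,68.9536) → (281.7408,79.8688) → (284.3019,92.7441), returning to the start.

Shape 3 is a quadratic bezier drawn with `<path>`. Its stroke #000000 means cut at S843, F1119. After flipping Y the toolpath is (69.4460,72.8473) → (75.6897,74.3029) → (81.0082,76.7472) → (85.4015,80.1804) → (88.8695,84.6025) → (91.4122,90.0133) → (93.0298,96.4130) → (93.7221,103.8015) → (93.4891,112.1788).

; LightBurn 1.7.01
; GRBL device profile, absolute coords
G21
G90
G00 X100.6549 Y80.8020
M3 S653
G1 X77.7517 Y117.8386 F1708
M5
G00 X284.3019 Y92.7441
M3 S843
G1 X281.7408 Y105.6194 F1119
G1 X274.4476 Y116.5346
G1 X263.5324 Y123.8278
G1 X250.6571 Y126.3889
G1 X237.7818 Y123.8278
G1 X226.8666 Y116.5346
G1 X219.5734 Y105.6194
G1 X217.0123 Y92.7441
G1 X219.5734 Y79.8688
G1 X226.8666 Y68.9536
G1 X237.7818 Y61.6604
G1 X250.6571 Y59.0993
G1 X263.5324 Y61.6604
G1 X274.4476 Y68.9536
G1 X281.7408 Y79.8688
G1 X284.3019 Y92.7441
M5
G00 X69.4460 Y72.8473
M3 S843
G1 X75.6897 Y74.3029 F1119
G1 X81.0082 Y76.7472
G1 X85.4015 Y80.1804
G1 X88.8695 Y84.6025
G1 X91.4122 Y90.0133
G1 X93.0298 Y96.4130
G1 X93.7221 Y103.8015
G1 X93.4891 Y112.1788
M5
G00 X0.0000 Y0.0000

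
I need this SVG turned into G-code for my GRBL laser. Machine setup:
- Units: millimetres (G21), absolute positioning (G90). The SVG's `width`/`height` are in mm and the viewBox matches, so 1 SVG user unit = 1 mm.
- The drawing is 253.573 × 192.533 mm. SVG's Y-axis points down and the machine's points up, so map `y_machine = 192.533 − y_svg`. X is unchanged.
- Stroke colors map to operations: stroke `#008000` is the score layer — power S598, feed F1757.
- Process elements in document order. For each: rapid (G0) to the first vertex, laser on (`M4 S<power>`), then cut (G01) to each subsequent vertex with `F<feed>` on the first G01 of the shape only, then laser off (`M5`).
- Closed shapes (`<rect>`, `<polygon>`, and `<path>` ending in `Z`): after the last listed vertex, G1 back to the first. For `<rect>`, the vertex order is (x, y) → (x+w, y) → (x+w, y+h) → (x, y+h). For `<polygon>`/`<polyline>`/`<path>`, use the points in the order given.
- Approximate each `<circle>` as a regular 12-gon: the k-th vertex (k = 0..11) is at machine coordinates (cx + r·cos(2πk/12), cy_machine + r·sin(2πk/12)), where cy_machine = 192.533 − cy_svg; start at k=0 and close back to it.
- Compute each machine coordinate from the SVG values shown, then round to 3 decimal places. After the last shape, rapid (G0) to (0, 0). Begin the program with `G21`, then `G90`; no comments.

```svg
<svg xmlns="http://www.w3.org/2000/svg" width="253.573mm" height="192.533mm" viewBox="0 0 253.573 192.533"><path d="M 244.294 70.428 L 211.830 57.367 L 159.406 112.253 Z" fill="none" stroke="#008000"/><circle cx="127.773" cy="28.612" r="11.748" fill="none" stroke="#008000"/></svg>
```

G21
G90
G0 X244.294 Y122.105
M4 S598
G01 X211.830 Y135.166 F1757
G01 X159.406 Y80.280
G01 X244.294 Y122.105
M5
G0 X139.521 Y163.921
M4 S598
G01 X137.947 Y169.795 F1757
G01 X133.647 Y174.095
G01 X127.773 Y175.669
G01 X121.899 Y174.095
G01 X117.599 Y169.795
G01 X116.025 Y163.921
G01 X117.599 Y158.047
G01 X121.899 Y153.747
G01 X127.773 Y152.173
G01 X133.647 Y153.747
G01 X137.947 Y158.047
G01 X139.521 Y163.921
M5
G0 X0.000 Y0.000

viewBox `0 0 253.573 192.533` with mm width/height → 1 unit = 1 mm. Flip: y_m = 192.533 − y_svg.

**Shape 1** — `<path>` closed polygon, stroke `#008000` → score (S598, F1757). Machine vertices: (244.294,122.105) → (211.830,135.166) → (159.406,80.280) → (244.294,122.105). Closed: final G1 returns to the first vertex.

**Shape 2** — `<circle>` circle, stroke `#008000` → score (S598, F1757). Machine vertices: (139.521,163.921) → (137.947,169.795) → (133.647,174.095) → (127.773,175.669) → (121.899,174.095) → (117.599,169.795) → (116.025,163.921) → (117.599,158.047) → (121.899,153.747) → (127.773,152.173) → (133.647,153.747) → (137.947,158.047) → (139.521,163.921). Closed: final G1 returns to the first vertex.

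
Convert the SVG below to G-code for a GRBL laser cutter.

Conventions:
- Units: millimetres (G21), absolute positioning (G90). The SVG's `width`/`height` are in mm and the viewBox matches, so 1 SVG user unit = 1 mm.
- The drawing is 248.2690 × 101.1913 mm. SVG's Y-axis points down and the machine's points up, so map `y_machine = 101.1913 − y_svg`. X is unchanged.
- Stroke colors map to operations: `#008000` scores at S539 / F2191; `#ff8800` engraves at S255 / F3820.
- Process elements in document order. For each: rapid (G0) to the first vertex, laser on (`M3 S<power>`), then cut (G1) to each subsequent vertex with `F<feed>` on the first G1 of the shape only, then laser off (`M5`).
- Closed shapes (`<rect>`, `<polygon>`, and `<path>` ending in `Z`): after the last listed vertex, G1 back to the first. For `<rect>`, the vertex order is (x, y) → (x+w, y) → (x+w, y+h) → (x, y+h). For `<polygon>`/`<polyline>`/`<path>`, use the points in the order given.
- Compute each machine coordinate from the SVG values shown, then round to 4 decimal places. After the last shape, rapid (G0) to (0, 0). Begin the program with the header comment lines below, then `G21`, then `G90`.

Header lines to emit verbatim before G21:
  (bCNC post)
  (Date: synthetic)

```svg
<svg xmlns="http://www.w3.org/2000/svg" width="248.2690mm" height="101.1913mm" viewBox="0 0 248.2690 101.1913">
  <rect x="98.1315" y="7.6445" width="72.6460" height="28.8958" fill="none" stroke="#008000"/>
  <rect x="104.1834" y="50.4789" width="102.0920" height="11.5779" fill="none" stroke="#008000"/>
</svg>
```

1 u = 1 mm; y_m = 101.1913 − y.

[1] `<rect>` rectangle, #008000→score S539 F2191: (98.1315,93.5468) → (170.7775,93.5468) → (170.7775,64.6510) → (98.1315,64.6510) → (98.1315,93.5468) (closed)

[2] `<rect>` rectangle, #008000→score S539 F2191: (104.1834,50.7124) → (206.2754,50.7124) → (206.2754,39.1345) → (104.1834,39.1345) → (104.1834,50.7124) (closed)

(bCNC post)
(Date: synthetic)
G21
G90
G0 X98.1315 Y93.5468
M3 S539
G1 X170.7775 Y93.5468 F2191
G1 X170.7775 Y64.6510
G1 X98.1315 Y64.6510
G1 X98.1315 Y93.5468
M5
G0 X104.1834 Y50.7124
M3 S539
G1 X206.2754 Y50.7124 F2191
G1 X206.2754 Y39.1345
G1 X104.1834 Y39.1345
G1 X104.1834 Y50.7124
M5
G0 X0.0000 Y0.0000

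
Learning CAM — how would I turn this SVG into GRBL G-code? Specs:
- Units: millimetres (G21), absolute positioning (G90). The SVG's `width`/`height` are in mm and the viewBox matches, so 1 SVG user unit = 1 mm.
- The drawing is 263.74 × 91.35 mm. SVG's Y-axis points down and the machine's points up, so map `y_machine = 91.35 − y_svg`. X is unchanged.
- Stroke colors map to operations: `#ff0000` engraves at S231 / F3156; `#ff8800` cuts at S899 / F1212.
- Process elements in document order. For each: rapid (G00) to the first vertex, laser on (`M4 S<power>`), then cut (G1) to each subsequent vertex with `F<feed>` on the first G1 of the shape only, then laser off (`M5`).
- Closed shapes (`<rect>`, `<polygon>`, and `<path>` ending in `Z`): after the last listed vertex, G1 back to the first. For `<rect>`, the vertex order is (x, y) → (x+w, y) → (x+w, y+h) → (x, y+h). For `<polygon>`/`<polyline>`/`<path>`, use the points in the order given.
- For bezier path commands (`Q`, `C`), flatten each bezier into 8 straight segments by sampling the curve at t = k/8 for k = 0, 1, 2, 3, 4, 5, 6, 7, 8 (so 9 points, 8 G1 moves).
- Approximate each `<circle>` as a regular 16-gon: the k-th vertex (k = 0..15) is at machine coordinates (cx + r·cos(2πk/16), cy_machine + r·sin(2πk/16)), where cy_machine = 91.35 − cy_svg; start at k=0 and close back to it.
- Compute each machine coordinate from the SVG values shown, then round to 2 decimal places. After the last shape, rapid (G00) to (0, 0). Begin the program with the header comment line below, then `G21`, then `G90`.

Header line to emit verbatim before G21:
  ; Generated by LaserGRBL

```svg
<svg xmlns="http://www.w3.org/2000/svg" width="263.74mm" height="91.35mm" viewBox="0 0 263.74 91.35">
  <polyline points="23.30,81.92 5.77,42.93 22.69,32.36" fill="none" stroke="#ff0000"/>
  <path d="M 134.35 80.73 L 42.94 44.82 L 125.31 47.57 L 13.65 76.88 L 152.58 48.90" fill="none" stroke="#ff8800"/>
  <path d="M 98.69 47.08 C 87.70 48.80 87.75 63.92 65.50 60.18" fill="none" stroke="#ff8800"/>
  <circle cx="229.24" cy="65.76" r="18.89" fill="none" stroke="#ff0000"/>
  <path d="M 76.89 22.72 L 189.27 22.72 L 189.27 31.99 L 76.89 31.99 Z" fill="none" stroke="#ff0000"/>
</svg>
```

1 u = 1 mm; y_m = 91.35 − y.

[1] `<polyline>` open polyline, #ff0000→engrave S231 F3156: (23.30,9.43) → (5.77,48.42) → (22.69,58.99)

[2] `<path>` open polyline, #ff8800→cut S899 F1212: (134.35,10.62) → (42.94,46.53) → (125.31,43.78) → (13.65,14.47) → (152.58,42.45)

[3] `<path>` cubic bezier, #ff8800→cut S899 F1212: (98.69,44.27) → (95.02,43.06) → (92.00,40.97) → (89.23,38.38) → (86.32,35.67) → (82.88,33.22) → (78.53,31.40) → (72.86,30.59) → (65.50,31.17)

[4] `<circle>` circle, #ff0000→engrave S231 F3156: (248.13,25.59) → (246.69,32.82) → (242.60,38.95) → (236.47,43.04) → (229.24,44.48) → (222.01,43.04) → (215.88,38.95) → (211.79,32.82) → (210.35,25.59) → (211.79,18.36) → (215.88,12.23) → (222.01,8.14) → (229.24,6.70) → (236.47,8.14) → (242.60,12.23) → (246.69,18.36) → (248.13,25.59) (closed)

[5] `<path>` rectangle, #ff0000→engrave S231 F3156: (76.89,68.63) → (189.27,68.63) → (189.27,59.36) → (76.89,59.36) → (76.89,68.63) (closed)

; Generated by LaserGRBL
G21
G90
G00 X23.30 Y9.43
M4 S231
G1 X5.77 Y48.42 F3156
G1 X22.69 Y58.99
M5
G00 X134.35 Y10.62
M4 S899
G1 X42.94 Y46.53 F1212
G1 X125.31 Y43.78
G1 X13.65 Y14.47
G1 X152.58 Y42.45
M5
G00 X98.69 Y44.27
M4 S899
G1 X95.02 Y43.06 F1212
G1 X92.00 Y40.97
G1 X89.23 Y38.38
G1 X86.32 Y35.67
G1 X82.88 Y33.22
G1 X78.53 Y31.40
G1 X72.86 Y30.59
G1 X65.50 Y31.17
M5
G00 X248.13 Y25.59
M4 S231
G1 X246.69 Y32.82 F3156
G1 X242.60 Y38.95
G1 X236.47 Y43.04
G1 X229.24 Y44.48
G1 X222.01 Y43.04
G1 X215.88 Y38.95
G1 X211.79 Y32.82
G1 X210.35 Y25.59
G1 X211.79 Y18.36
G1 X215.88 Y12.23
G1 X222.01 Y8.14
G1 X229.24 Y6.70
G1 X236.47 Y8.14
G1 X242.60 Y12.23
G1 X246.69 Y18.36
G1 X248.13 Y25.59
M5
G00 X76.89 Y68.63
M4 S231
G1 X189.27 Y68.63 F3156
G1 X189.27 Y59.36
G1 X76.89 Y59.36
G1 X76.89 Y68.63
M5
G00 X0.00 Y0.00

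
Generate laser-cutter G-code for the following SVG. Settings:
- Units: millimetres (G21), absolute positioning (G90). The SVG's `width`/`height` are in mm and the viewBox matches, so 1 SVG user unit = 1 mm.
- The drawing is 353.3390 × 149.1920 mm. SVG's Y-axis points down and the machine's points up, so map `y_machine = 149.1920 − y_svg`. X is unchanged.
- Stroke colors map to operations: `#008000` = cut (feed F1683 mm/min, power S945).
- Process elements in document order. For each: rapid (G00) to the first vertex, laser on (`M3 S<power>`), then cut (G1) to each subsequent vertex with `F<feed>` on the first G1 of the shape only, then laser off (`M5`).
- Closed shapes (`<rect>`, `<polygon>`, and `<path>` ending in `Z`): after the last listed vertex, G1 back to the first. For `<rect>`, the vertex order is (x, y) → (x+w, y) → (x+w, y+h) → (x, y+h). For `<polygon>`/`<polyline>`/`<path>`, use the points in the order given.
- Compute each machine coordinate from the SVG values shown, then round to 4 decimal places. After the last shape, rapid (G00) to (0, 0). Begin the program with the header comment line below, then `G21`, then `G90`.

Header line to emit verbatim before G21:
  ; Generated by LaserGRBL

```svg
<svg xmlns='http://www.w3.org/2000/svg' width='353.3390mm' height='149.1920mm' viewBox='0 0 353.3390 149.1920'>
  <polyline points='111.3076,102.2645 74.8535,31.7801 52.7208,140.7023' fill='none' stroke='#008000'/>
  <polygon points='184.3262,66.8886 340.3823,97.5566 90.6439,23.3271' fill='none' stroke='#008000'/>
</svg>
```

; Generated by LaserGRBL
G21
G90
G00 X111.3076 Y46.9275
M3 S945
G1 X74.8535 Y117.4119 F1683
G1 X52.7208 Y8.4897
M5
G00 X184.3262 Y82.3034
M3 S945
G1 X340.3823 Y51.6354 F1683
G1 X90.6439 Y125.8649
G1 X184.3262 Y82.3034
M5
G00 X0.0000 Y0.0000

1 u = 1 mm; y_m = 149.1920 − y.

[1] `<polyline>` open polyline, #008000→cut S945 F1683: (111.3076,46.9275) → (74.8535,117.4119) → (52.7208,8.4897)

[2] `<polygon>` closed polygon, #008000→cut S945 F1683: (184.3262,82.3034) → (340.3823,51.6354) → (90.6439,125.8649) → (184.3262,82.3034) (closed)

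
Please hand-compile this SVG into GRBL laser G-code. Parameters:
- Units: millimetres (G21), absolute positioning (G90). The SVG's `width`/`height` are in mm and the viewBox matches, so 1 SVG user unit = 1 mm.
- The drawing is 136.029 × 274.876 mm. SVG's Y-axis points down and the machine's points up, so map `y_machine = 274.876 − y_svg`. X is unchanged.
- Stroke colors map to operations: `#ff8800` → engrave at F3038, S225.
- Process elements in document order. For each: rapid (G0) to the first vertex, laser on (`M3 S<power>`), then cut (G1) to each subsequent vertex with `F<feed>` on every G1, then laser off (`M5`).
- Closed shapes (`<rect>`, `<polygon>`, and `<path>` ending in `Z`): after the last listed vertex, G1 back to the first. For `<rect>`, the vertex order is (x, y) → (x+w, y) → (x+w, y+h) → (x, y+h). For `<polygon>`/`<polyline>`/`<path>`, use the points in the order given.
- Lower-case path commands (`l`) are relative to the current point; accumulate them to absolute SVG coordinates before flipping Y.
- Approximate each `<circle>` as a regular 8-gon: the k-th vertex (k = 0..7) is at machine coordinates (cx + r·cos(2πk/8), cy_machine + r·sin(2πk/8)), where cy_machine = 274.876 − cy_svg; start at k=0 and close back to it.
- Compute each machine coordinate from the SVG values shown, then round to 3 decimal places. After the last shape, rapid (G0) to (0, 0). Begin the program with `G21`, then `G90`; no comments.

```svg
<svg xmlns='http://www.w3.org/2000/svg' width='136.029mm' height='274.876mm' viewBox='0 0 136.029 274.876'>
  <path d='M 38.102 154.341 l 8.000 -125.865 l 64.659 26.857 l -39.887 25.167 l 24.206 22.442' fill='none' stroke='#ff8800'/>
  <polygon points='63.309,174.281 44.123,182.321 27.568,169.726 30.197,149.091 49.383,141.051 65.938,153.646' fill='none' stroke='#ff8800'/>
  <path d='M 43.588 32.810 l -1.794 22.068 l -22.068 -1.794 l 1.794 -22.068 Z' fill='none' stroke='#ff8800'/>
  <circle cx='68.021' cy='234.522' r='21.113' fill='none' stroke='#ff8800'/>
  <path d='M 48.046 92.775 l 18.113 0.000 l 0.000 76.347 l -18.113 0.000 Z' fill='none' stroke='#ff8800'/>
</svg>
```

G21
G90
G0 X38.102 Y120.535
M3 S225
G1 X46.102 Y246.400 F3038
G1 X110.761 Y219.543 F3038
G1 X70.874 Y194.376 F3038
G1 X95.080 Y171.934 F3038
M5
G0 X63.309 Y100.595
M3 S225
G1 X44.123 Y92.555 F3038
G1 X27.568 Y105.150 F3038
G1 X30.197 Y125.785 F3038
G1 X49.383 Y133.825 F3038
G1 X65.938 Y121.230 F3038
G1 X63.309 Y100.595 F3038
M5
G0 X43.588 Y242.066
M3 S225
G1 X41.794 Y219.998 F3038
G1 X19.726 Y221.792 F3038
G1 X21.520 Y243.860 F3038
G1 X43.588 Y242.066 F3038
M5
G0 X89.134 Y40.354
M3 S225
G1 X82.950 Y55.283 F3038
G1 X68.021 Y61.467 F3038
G1 X53.092 Y55.283 F3038
G1 X46.908 Y40.354 F3038
G1 X53.092 Y25.425 F3038
G1 X68.021 Y19.241 F3038
G1 X82.950 Y25.425 F3038
G1 X89.134 Y40.354 F3038
M5
G0 X48.046 Y182.101
M3 S225
G1 X66.159 Y182.101 F3038
G1 X66.159 Y105.754 F3038
G1 X48.046 Y105.754 F3038
G1 X48.046 Y182.101 F3038
M5
G0 X0.000 Y0.000

1 u = 1 mm; y_m = 274.876 − y.

[1] `<path>` open polyline, #ff8800→engrave S225 F3038: (38.102,120.535) → (46.102,246.400) → (110.761,219.543) → (70.874,194.376) → (95.080,171.934)

[2] `<polygon>` regular polygon, #ff8800→engrave S225 F3038: (63.309,100.595) → (44.123,92.555) → (27.568,105.150) → (30.197,125.785) → (49.383,133.825) → (65.938,121.230) → (63.309,100.595) (closed)

[3] `<path>` regular polygon, #ff8800→engrave S225 F3038: (43.588,242.066) → (41.794,219.998) → (19.726,221.792) → (21.520,243.860) → (43.588,242.066) (closed)

[4] `<circle>` circle, #ff8800→engrave S225 F3038: (89.134,40.354) → (82.950,55.283) → (68.021,61.467) → (53.092,55.283) → (46.908,40.354) → (53.092,25.425) → (68.021,19.241) → (82.950,25.425) → (89.134,40.354) (closed)

[5] `<path>` rectangle, #ff8800→engrave S225 F3038: (48.046,182.101) → (66.159,182.101) → (66.159,105.754) → (48.046,105.754) → (48.046,182.101) (closed)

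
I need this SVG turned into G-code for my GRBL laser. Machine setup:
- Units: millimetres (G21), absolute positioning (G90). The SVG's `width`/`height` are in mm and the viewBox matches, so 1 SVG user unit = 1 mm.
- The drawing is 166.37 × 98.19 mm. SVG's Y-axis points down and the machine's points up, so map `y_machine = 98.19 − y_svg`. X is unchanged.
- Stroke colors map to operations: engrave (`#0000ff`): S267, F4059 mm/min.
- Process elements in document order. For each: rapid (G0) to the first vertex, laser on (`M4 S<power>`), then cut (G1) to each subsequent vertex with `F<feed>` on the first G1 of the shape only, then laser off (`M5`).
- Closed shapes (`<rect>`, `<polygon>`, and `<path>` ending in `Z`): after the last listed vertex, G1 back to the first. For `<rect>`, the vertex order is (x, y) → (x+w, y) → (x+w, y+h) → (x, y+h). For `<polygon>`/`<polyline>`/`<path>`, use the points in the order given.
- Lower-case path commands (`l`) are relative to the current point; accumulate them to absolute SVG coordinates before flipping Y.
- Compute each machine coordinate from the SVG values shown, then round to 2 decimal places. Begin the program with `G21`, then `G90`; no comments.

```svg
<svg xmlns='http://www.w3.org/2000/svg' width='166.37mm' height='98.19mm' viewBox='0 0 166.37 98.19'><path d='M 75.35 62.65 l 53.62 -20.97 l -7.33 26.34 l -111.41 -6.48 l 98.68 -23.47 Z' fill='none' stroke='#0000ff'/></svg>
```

1 u = 1 mm; y_m = 98.19 − y.

[1] `<path>` closed polygon, #0000ff→engrave S267 F4059: (75.35,35.54) → (128.97,56.51) → (121.64,30.17) → (10.23,36.65) → (108.91,60.12) → (75.35,35.54) (closed)

G21
G90
G0 X75.35 Y35.54
M4 S267
G1 X128.97 Y56.51 F4059
G1 X121.64 Y30.17
G1 X10.23 Y36.65
G1 X108.91 Y60.12
G1 X75.35 Y35.54
M5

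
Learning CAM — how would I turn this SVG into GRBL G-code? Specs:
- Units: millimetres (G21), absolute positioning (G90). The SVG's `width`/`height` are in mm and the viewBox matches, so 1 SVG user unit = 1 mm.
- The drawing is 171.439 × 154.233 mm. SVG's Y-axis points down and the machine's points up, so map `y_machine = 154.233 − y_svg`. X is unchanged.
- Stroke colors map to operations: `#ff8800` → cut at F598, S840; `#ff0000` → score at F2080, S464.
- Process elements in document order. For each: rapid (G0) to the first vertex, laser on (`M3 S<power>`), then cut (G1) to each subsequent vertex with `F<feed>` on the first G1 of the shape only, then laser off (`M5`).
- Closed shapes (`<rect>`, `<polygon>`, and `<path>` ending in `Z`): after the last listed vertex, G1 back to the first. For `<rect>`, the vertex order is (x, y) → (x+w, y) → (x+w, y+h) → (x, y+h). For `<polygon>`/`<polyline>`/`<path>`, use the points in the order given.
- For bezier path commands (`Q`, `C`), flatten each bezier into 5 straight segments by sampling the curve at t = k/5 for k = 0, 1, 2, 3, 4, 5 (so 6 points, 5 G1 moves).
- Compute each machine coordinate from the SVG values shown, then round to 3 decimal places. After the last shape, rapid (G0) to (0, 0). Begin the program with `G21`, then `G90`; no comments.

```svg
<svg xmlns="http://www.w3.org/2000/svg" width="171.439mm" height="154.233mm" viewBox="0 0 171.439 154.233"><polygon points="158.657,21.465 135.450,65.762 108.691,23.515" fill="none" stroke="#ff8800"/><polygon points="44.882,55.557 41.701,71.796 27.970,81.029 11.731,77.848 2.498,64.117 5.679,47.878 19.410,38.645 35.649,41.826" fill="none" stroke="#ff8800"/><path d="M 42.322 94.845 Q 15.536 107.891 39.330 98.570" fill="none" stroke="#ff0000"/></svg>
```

G21
G90
G0 X158.657 Y132.768
M3 S840
G1 X135.450 Y88.471 F598
G1 X108.691 Y130.718
G1 X158.657 Y132.768
M5
G0 X44.882 Y98.676
M3 S840
G1 X41.701 Y82.437 F598
G1 X27.970 Y73.204
G1 X11.731 Y76.385
G1 X2.498 Y90.116
G1 X5.679 Y106.355
G1 X19.410 Y115.588
G1 X35.649 Y112.407
G1 X44.882 Y98.676
M5
G0 X42.322 Y59.388
M3 S464
G1 X33.631 Y55.064 F2080
G1 X28.986 Y52.530
G1 X28.388 Y51.785
G1 X31.836 Y52.829
G1 X39.330 Y55.663
M5
G0 X0.000 Y0.000

Since the viewBox matches the mm dimensions, user units are millimetres directly. The only transform is the Y-flip y_m = 154.233 − y_svg.

Shape 1 is a regular polygon drawn with `<polygon>`. Its stroke #ff8800 means cut at S840, F598. After flipping Y the toolpath is (158.657,132.768) → (135.450,88.471) → (108.691,130.718) → (158.657,132.768), returning to the start.

Shape 2 is a regular polygon drawn with `<polygon>`. Its stroke #ff8800 means cut at S840, F598. After flipping Y the toolpath is (44.882,98.676) → (41.701,82.437) → (27.970,73.204) → (11.731,76.385) → (2.498,90.116) → (5.679,106.355) → (19.410,115.588) → (35.649,112.407) → (44.882,98.676), returning to the start.

Shape 3 is a quadratic bezier drawn with `<path>`. Its stroke #ff0000 means score at S464, F2080. After flipping Y the toolpath is (42.322,59.388) → (33.631,55.064) → (28.986,52.530) → (28.388,51.785) → (31.836,52.829) → (39.330,55.663).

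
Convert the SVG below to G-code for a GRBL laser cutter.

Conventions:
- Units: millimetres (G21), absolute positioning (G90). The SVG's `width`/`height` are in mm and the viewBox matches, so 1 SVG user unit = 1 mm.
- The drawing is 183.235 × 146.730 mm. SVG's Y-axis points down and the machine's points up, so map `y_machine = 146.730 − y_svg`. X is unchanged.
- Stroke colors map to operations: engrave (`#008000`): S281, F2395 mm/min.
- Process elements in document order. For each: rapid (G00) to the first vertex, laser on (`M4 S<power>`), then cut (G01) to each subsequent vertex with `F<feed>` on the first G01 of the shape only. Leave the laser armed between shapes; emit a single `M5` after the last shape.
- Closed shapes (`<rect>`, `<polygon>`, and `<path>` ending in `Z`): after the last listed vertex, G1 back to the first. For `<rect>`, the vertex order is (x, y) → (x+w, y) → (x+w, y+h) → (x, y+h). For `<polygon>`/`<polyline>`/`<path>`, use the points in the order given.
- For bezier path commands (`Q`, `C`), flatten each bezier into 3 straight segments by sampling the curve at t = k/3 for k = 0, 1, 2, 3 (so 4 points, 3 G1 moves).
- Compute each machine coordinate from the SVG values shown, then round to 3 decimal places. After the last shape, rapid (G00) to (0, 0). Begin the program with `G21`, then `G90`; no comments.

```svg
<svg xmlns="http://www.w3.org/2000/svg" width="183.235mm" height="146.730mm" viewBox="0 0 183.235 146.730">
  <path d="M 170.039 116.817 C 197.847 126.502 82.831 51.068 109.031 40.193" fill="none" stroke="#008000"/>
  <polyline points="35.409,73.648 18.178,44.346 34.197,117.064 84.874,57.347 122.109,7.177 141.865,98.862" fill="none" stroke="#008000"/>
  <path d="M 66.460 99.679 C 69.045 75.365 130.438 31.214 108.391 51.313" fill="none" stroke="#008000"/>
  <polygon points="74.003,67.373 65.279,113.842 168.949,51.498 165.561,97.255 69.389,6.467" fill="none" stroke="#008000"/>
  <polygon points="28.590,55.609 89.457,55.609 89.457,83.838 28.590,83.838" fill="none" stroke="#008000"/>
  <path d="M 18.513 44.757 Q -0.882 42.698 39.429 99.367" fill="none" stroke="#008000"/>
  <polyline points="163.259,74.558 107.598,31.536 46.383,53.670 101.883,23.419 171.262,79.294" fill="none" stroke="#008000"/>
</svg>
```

G21
G90
G00 X170.039 Y29.913
M4 S281
G01 X160.759 Y43.057 F2395
G01 X119.383 Y79.686
G01 X109.031 Y106.537
G00 X35.409 Y73.082
M4 S281
G01 X18.178 Y102.384 F2395
G01 X34.197 Y29.666
G01 X84.874 Y89.383
G01 X122.109 Y139.553
G01 X141.865 Y47.868
G00 X66.460 Y47.051
M4 S281
G01 X83.379 Y74.863 F2395
G01 X107.893 Y97.214
G01 X108.391 Y95.417
G00 X74.003 Y79.357
M4 S281
G01 X65.279 Y32.888 F2395
G01 X168.949 Y95.232
G01 X165.561 Y49.475
G01 X69.389 Y140.263
G01 X74.003 Y79.357
G00 X28.590 Y91.121
M4 S281
G01 X89.457 Y91.121 F2395
G01 X89.457 Y62.892
G01 X28.590 Y62.892
G01 X28.590 Y91.121
G00 X18.513 Y101.973
M4 S281
G01 X12.217 Y96.820 F2395
G01 X19.189 Y78.617
G01 X39.429 Y47.363
G00 X163.259 Y72.172
M4 S281
G01 X107.598 Y115.194 F2395
G01 X46.383 Y93.060
G01 X101.883 Y123.311
G01 X171.262 Y67.436
M5
G00 X0.000 Y0.000

1 u = 1 mm; y_m = 146.730 − y.

[1] `<path>` cubic bezier, #008000→engrave S281 F2395: (170.039,29.913) → (160.759,43.057) → (119.383,79.686) → (109.031,106.537)

[2] `<polyline>` open polyline, #008000→engrave S281 F2395: (35.409,73.082) → (18.178,102.384) → (34.197,29.666) → (84.874,89.383) → (122.109,139.553) → (141.865,47.868)

[3] `<path>` cubic bezier, #008000→engrave S281 F2395: (66.460,47.051) → (83.379,74.863) → (107.893,97.214) → (108.391,95.417)

[4] `<polygon>` closed polygon, #008000→engrave S281 F2395: (74.003,79.357) → (65.279,32.888) → (168.949,95.232) → (165.561,49.475) → (69.389,140.263) → (74.003,79.357) (closed)

[5] `<polygon>` rectangle, #008000→engrave S281 F2395: (28.590,91.121) → (89.457,91.121) → (89.457,62.892) → (28.590,62.892) → (28.590,91.121) (closed)

[6] `<path>` quadratic bezier, #008000→engrave S281 F2395: (18.513,101.973) → (12.217,96.820) → (19.189,78.617) → (39.429,47.363)

[7] `<polyline>` open polyline, #008000→engrave S281 F2395: (163.259,72.172) → (107.598,115.194) → (46.383,93.060) → (101.883,123.311) → (171.262,67.436)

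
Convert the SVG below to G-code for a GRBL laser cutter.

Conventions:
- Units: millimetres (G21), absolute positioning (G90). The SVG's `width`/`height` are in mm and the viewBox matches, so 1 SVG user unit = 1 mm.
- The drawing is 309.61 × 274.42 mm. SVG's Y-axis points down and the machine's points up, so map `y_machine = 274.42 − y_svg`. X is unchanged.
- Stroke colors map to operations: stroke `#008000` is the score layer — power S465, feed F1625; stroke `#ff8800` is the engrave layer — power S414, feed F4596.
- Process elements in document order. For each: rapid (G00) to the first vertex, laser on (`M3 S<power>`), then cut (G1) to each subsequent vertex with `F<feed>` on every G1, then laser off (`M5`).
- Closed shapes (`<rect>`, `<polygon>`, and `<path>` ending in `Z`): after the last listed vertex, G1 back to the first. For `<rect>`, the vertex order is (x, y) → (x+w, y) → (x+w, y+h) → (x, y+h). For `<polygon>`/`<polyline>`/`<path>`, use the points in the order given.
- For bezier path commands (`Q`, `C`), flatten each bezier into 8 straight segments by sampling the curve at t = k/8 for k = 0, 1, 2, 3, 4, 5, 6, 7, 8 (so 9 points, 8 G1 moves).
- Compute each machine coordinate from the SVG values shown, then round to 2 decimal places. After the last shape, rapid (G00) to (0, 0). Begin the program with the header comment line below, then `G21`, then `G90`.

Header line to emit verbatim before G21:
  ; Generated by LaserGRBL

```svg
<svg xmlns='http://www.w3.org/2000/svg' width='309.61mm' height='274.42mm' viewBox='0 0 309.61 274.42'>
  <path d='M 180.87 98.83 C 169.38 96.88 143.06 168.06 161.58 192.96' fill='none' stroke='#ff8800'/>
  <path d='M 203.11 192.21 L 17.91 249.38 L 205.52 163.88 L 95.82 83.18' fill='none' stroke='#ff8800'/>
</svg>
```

viewBox `0 0 309.61 274.42` with mm width/height → 1 unit = 1 mm. Flip: y_m = 274.42 − y_svg.

**Shape 1** — `<path>` cubic bezier, stroke `#ff8800` → engrave (S414, F4596). Control points (SVG): P0=(180.87,98.83), P1=(169.38,96.88), P2=(143.06,168.06), P3=(161.58,192.96); sampled at t=k/8. Machine vertices: (180.87,175.59) → (175.98,173.13) → (170.40,165.21) → (164.83,153.23) → (159.97,138.59) → (156.52,122.70) → (155.17,106.95) → (156.62,92.73) → (161.58,81.46). Open path.

**Shape 2** — `<path>` open polyline, stroke `#ff8800` → engrave (S414, F4596). Machine vertices: (203.11,82.21) → (17.91,25.04) → (205.52,110.54) → (95.82,191.24). Open path.

; Generated by LaserGRBL
G21
G90
G00 X180.87 Y175.59
M3 S414
G1 X175.98 Y173.13 F4596
G1 X170.40 Y165.21 F4596
G1 X164.83 Y153.23 F4596
G1 X159.97 Y138.59 F4596
G1 X156.52 Y122.70 F4596
G1 X155.17 Y106.95 F4596
G1 X156.62 Y92.73 F4596
G1 X161.58 Y81.46 F4596
M5
G00 X203.11 Y82.21
M3 S414
G1 X17.91 Y25.04 F4596
G1 X205.52 Y110.54 F4596
G1 X95.82 Y191.24 F4596
M5
G00 X0.00 Y0.00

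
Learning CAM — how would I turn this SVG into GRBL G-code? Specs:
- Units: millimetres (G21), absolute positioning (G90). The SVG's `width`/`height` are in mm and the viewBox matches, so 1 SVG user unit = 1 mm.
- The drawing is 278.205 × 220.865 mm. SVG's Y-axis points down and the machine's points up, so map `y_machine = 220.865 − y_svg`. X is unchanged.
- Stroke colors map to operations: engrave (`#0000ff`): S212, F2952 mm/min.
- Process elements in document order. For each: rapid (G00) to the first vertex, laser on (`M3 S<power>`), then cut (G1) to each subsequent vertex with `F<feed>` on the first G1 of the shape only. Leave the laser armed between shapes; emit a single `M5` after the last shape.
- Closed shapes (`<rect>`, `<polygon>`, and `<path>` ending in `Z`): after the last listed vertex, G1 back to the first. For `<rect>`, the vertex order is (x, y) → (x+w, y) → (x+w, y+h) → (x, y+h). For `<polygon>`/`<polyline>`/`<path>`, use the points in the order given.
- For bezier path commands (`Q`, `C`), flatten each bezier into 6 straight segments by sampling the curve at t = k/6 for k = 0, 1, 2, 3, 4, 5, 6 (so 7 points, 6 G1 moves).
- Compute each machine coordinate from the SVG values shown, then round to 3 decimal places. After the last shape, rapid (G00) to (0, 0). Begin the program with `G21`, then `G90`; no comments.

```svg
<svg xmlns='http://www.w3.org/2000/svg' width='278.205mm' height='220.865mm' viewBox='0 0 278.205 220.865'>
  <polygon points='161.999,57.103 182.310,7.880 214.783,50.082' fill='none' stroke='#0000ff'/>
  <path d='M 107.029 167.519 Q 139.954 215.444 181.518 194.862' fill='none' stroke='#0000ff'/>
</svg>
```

G21
G90
G00 X161.999 Y163.762
M3 S212
G1 X182.310 Y212.985 F2952
G1 X214.783 Y170.783
G1 X161.999 Y163.762
G00 X107.029 Y53.346
M3 S212
G1 X118.244 Y39.274 F2952
G1 X129.939 Y29.008
G1 X142.114 Y22.548
G1 X154.769 Y19.894
G1 X167.903 Y21.045
G1 X181.518 Y26.003
M5
G00 X0.000 Y0.000

Since the viewBox matches the mm dimensions, user units are millimetres directly. The only transform is the Y-flip y_m = 220.865 − y_svg.

Shape 1 is a regular polygon drawn with `<polygon>`. Its stroke #0000ff means engrave at S212, F2952. After flipping Y the toolpath is (161.999,163.762) → (182.310,212.985) → (214.783,170.783) → (161.999,163.762), returning to the start.

Shape 2 is a quadratic bezier drawn with `<path>`. Its stroke #0000ff means engrave at S212, F2952. After flipping Y the toolpath is (107.029,53.346) → (118.244,39.274) → (129.939,29.008) → (142.114,22.548) → (154.769,19.894) → (167.903,21.045) → (181.518,26.003).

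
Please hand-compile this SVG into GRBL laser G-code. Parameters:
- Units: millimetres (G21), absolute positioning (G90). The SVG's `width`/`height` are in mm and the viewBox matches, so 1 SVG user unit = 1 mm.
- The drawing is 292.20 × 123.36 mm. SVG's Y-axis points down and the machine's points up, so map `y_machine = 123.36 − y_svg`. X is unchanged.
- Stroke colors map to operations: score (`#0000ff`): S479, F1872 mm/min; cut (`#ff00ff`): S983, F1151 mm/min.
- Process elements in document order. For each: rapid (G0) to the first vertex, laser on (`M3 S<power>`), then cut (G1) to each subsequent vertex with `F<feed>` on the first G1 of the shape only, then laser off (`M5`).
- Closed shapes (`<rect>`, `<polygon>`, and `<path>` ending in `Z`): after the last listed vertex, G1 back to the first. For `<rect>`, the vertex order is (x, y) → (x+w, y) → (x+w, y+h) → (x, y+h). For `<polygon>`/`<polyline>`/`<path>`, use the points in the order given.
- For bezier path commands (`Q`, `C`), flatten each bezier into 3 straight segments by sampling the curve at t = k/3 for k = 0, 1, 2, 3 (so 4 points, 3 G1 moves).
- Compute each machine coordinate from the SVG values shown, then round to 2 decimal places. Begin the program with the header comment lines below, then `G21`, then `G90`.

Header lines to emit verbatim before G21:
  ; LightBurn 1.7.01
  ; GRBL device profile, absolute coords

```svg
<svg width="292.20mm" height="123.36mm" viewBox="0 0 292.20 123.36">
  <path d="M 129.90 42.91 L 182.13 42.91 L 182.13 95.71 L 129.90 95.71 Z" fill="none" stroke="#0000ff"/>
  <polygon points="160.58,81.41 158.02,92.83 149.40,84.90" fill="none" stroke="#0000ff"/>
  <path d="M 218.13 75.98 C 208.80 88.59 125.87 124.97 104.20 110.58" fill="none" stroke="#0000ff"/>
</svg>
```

; LightBurn 1.7.01
; GRBL device profile, absolute coords
G21
G90
G0 X129.90 Y80.45
M3 S479
G1 X182.13 Y80.45 F1872
G1 X182.13 Y27.65
G1 X129.90 Y27.65
G1 X129.90 Y80.45
M5
G0 X160.58 Y41.95
M3 S479
G1 X158.02 Y30.53 F1872
G1 X149.40 Y38.46
G1 X160.58 Y41.95
M5
G0 X218.13 Y47.38
M3 S479
G1 X189.26 Y29.61 F1872
G1 X141.30 Y12.55
G1 X104.20 Y12.78
M5

viewBox `0 0 292.20 123.36` with mm width/height → 1 unit = 1 mm. Flip: y_m = 123.36 − y_svg.

**Shape 1** — `<path>` rectangle, stroke `#0000ff` → score (S479, F1872). Machine vertices: (129.90,80.45) → (182.13,80.45) → (182.13,27.65) → (129.90,27.65) → (129.90,80.45). Closed: final G1 returns to the first vertex.

**Shape 2** — `<polygon>` regular polygon, stroke `#0000ff` → score (S479, F1872). Machine vertices: (160.58,41.95) → (158.02,30.53) → (149.40,38.46) → (160.58,41.95). Closed: final G1 returns to the first vertex.

**Shape 3** — `<path>` cubic bezier, stroke `#0000ff` → score (S479, F1872). Control points (SVG): P0=(218.13,75.98), P1=(208.80,88.59), P2=(125.87,124.97), P3=(104.20,110.58); sampled at t=k/3. Machine vertices: (218.13,47.38) → (189.26,29.61) → (141.30,12.55) → (104.20,12.78). Open path.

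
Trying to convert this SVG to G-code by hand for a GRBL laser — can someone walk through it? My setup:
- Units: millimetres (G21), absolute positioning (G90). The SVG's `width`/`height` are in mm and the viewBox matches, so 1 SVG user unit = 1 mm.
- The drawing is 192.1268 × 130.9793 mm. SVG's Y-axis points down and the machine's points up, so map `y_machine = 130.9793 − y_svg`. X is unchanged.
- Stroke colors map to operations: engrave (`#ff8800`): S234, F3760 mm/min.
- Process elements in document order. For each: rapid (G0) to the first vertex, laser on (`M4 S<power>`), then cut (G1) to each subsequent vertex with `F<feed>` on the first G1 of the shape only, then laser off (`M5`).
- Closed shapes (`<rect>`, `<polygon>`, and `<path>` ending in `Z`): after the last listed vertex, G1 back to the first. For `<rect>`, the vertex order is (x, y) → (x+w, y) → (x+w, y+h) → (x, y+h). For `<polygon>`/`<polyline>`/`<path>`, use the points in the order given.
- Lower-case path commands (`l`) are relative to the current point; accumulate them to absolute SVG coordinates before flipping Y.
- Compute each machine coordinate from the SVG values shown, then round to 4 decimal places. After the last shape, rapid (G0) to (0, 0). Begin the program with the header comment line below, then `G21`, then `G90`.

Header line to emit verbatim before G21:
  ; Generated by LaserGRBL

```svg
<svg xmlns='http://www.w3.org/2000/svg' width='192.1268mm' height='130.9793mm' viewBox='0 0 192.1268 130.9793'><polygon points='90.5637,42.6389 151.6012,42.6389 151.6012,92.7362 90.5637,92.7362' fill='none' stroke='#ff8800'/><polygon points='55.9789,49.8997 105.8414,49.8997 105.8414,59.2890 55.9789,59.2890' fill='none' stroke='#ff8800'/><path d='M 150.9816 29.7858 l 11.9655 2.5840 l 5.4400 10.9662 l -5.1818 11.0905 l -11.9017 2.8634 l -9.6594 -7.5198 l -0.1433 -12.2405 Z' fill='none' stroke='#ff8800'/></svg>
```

viewBox `0 0 192.1268 130.9793` with mm width/height → 1 unit = 1 mm. Flip: y_m = 130.9793 − y_svg.

**Shape 1** — `<polygon>` rectangle, stroke `#ff8800` → engrave (S234, F3760). Machine vertices: (90.5637,88.3404) → (151.6012,88.3404) → (151.6012,38.2431) → (90.5637,38.2431) → (90.5637,88.3404). Closed: final G1 returns to the first vertex.

**Shape 2** — `<polygon>` rectangle, stroke `#ff8800` → engrave (S234, F3760). Machine vertices: (55.9789,81.0796) → (105.8414,81.0796) → (105.8414,71.6903) → (55.9789,71.6903) → (55.9789,81.0796). Closed: final G1 returns to the first vertex.

**Shape 3** — `<path>` regular polygon, stroke `#ff8800` → engrave (S234, F3760). Machine vertices: (150.9816,101.1935) → (162.9471,98.6095) → (168.3871,87.6433) → (163.2053,76.5528) → (151.3036,73.6894) → (141.6442,81.2092) → (141.5009,93.4497) → (150.9816,101.1935). Closed: final G1 returns to the first vertex.

; Generated by LaserGRBL
G21
G90
G0 X90.5637 Y88.3404
M4 S234
G1 X151.6012 Y88.3404 F3760
G1 X151.6012 Y38.2431
G1 X90.5637 Y38.2431
G1 X90.5637 Y88.3404
M5
G0 X55.9789 Y81.0796
M4 S234
G1 X105.8414 Y81.0796 F3760
G1 X105.8414 Y71.6903
G1 X55.9789 Y71.6903
G1 X55.9789 Y81.0796
M5
G0 X150.9816 Y101.1935
M4 S234
G1 X162.9471 Y98.6095 F3760
G1 X168.3871 Y87.6433
G1 X163.2053 Y76.5528
G1 X151.3036 Y73.6894
G1 X141.6442 Y81.2092
G1 X141.5009 Y93.4497
G1 X150.9816 Y101.1935
M5
G0 X0.0000 Y0.0000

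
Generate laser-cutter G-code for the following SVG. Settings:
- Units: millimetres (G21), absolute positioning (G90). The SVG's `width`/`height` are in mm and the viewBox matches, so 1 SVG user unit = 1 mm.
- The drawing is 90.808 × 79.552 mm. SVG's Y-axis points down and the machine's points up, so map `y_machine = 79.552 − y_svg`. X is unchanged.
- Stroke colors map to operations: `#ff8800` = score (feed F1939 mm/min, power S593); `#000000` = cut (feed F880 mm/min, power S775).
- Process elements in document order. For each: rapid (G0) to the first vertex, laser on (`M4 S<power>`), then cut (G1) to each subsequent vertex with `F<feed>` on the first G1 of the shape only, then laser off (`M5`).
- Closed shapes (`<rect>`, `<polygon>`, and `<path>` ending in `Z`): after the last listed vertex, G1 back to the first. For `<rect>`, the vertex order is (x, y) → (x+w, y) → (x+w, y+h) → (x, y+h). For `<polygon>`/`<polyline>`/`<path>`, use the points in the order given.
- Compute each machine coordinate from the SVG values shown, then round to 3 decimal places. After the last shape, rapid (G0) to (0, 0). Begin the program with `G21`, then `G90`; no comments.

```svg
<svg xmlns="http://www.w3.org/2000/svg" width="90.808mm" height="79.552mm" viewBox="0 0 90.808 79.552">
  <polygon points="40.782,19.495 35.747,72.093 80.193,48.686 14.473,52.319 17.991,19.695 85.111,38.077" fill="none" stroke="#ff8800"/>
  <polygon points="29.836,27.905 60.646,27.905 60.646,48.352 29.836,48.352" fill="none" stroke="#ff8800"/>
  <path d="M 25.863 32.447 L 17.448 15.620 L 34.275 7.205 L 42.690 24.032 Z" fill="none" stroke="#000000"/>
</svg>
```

G21
G90
G0 X40.782 Y60.057
M4 S593
G1 X35.747 Y7.459 F1939
G1 X80.193 Y30.866
G1 X14.473 Y27.233
G1 X17.991 Y59.857
G1 X85.111 Y41.475
G1 X40.782 Y60.057
M5
G0 X29.836 Y51.647
M4 S593
G1 X60.646 Y51.647 F1939
G1 X60.646 Y31.200
G1 X29.836 Y31.200
G1 X29.836 Y51.647
M5
G0 X25.863 Y47.105
M4 S775
G1 X17.448 Y63.932 F880
G1 X34.275 Y72.347
G1 X42.690 Y55.520
G1 X25.863 Y47.105
M5
G0 X0.000 Y0.000

1 u = 1 mm; y_m = 79.552 − y.

[1] `<polygon>` closed polygon, #ff8800→score S593 F1939: (40.782,60.057) → (35.747,7.459) → (80.193,30.866) → (14.473,27.233) → (17.991,59.857) → (85.111,41.475) → (40.782,60.057) (closed)

[2] `<polygon>` rectangle, #ff8800→score S593 F1939: (29.836,51.647) → (60.646,51.647) → (60.646,31.200) → (29.836,31.200) → (29.836,51.647) (closed)

[3] `<path>` regular polygon, #000000→cut S775 F880: (25.863,47.105) → (17.448,63.932) → (34.275,72.347) → (42.690,55.520) → (25.863,47.105) (closed)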